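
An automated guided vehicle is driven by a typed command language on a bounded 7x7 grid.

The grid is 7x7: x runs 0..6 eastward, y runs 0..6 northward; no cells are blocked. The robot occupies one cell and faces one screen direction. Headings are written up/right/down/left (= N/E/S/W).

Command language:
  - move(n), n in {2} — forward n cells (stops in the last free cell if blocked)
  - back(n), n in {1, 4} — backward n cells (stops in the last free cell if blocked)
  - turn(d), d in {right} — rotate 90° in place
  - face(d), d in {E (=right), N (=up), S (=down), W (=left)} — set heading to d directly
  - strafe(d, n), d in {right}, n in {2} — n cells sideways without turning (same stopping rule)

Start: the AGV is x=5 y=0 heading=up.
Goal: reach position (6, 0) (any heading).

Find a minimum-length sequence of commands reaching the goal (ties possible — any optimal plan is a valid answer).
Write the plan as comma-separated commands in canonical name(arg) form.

initial: x=5 y=0 heading=up
1. strafe(right, 2) → x=6 y=0 heading=up
no 0-step plan works, so 1 is optimal.

strafe(right, 2)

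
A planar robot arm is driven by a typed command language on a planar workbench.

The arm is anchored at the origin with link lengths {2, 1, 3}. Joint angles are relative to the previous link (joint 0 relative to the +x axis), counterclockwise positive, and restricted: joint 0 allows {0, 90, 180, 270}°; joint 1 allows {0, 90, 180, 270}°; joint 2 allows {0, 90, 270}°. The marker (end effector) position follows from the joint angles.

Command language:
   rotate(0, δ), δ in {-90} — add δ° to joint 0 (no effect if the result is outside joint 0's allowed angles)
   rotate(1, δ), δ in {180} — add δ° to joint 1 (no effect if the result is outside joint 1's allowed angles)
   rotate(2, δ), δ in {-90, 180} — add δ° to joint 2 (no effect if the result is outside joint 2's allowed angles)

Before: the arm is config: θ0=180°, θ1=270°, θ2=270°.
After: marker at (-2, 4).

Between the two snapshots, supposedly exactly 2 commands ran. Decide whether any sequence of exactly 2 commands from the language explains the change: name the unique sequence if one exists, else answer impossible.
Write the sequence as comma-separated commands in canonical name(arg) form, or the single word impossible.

key: order matters: swapping rotate(2, 180) and rotate(2, -90) lands elsewhere
t0: config: θ0=180°, θ1=270°, θ2=270°
1. rotate(2, 180) → config: θ0=180°, θ1=270°, θ2=90°
2. rotate(2, -90) → config: θ0=180°, θ1=270°, θ2=0°
all 16 alternatives checked — unique.

rotate(2, 180), rotate(2, -90)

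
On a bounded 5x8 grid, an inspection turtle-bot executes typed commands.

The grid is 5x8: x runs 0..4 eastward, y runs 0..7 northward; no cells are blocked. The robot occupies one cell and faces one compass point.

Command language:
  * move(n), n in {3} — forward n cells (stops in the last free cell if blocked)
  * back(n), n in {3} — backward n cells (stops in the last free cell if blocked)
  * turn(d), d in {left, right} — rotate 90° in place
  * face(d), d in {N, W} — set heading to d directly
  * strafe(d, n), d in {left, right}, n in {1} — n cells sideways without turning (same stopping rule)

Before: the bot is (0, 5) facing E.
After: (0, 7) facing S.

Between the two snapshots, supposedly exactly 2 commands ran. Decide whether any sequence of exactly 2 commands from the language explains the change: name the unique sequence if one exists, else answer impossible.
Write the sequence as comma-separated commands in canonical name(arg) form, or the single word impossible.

key: back(3) runs into the grid edge before its full distance
initial: (0, 5) facing E
1. turn(right) → (0, 5) facing S
2. back(3) → (0, 7) facing S
all 64 alternatives checked — unique.

turn(right), back(3)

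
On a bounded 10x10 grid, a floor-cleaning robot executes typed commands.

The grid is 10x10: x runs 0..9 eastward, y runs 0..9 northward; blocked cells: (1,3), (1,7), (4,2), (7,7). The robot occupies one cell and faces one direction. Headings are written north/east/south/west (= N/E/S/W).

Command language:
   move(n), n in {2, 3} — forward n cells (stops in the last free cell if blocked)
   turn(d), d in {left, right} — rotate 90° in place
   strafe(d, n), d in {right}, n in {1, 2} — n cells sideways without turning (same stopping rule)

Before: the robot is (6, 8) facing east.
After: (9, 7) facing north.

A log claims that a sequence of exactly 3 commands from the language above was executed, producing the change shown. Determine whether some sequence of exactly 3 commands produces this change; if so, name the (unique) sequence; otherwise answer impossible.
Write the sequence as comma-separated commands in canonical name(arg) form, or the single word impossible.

move(3), strafe(right, 1), turn(left)

key: order matters: swapping move(3) and turn(left) lands elsewhere
initial: (6, 8) facing east
step 1 (move(3)): (9, 8) facing east
step 2 (strafe(right, 1)): (9, 7) facing east
step 3 (turn(left)): (9, 7) facing north
all 216 alternatives checked — unique.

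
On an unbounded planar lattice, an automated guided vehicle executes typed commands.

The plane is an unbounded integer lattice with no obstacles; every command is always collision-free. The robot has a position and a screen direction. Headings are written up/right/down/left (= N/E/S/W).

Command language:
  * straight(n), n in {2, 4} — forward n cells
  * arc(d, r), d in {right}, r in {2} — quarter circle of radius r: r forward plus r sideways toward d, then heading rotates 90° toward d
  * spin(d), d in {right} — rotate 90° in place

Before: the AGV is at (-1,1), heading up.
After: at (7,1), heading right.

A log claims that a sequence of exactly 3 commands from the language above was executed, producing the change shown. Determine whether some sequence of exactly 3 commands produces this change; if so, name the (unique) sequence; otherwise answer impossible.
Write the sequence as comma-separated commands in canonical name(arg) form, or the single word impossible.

spin(right), straight(4), straight(4)

key: running straight(4) before spin(right) would end elsewhere — order is forced
begin: at (-1,1), heading up
t=1 spin(right) ⇒ at (-1,1), heading right
t=2 straight(4) ⇒ at (3,1), heading right
t=3 straight(4) ⇒ at (7,1), heading right
no other 3-command option fits: unique.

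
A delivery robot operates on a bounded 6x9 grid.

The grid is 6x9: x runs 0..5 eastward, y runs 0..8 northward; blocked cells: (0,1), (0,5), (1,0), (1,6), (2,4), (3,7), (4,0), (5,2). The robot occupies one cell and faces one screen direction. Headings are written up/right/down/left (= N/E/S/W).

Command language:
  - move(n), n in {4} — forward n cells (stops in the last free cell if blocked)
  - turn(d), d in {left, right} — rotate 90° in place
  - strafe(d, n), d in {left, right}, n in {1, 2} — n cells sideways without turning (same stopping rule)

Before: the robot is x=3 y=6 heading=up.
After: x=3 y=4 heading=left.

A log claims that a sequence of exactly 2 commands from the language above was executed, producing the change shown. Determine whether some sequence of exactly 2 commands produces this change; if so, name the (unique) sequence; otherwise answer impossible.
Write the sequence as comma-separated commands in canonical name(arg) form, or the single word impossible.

turn(left), strafe(left, 2)

key: cell and facing (now W) both changed — the 2 commands mix motion and turning
begin: x=3 y=6 heading=up
step 1 (turn(left)): x=3 y=6 heading=left
step 2 (strafe(left, 2)): x=3 y=4 heading=left
uniquely the one of 49 2-step routes that fits.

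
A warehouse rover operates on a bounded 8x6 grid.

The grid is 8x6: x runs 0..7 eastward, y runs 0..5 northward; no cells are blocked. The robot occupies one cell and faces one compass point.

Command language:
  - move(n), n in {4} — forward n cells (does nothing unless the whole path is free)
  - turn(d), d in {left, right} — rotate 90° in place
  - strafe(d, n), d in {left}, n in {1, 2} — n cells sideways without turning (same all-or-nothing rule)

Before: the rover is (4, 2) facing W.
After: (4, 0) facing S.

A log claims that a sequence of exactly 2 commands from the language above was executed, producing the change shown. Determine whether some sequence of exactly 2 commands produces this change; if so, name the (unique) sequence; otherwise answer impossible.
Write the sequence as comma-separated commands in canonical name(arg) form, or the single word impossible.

strafe(left, 2), turn(left)

key: cell and facing (now S) both changed — the 2 commands mix motion and turning
from: (4, 2) facing W
1. strafe(left, 2) → (4, 0) facing W
2. turn(left) → (4, 0) facing S
all 25 alternatives checked — unique.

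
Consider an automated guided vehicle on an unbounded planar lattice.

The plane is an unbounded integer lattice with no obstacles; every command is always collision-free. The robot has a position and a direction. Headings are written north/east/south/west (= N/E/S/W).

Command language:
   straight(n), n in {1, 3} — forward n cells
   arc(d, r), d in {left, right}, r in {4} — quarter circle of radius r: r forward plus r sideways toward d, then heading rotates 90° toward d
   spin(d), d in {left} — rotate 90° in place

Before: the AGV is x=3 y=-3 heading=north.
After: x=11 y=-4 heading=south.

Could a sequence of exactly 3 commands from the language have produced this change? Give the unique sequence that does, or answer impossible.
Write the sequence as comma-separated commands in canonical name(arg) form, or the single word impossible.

arc(right, 4), arc(right, 4), straight(1)

key: position moved to (11,-4) AND the heading swung to S — translation plus rotation needed
start: x=3 y=-3 heading=north
t=1 arc(right, 4) ⇒ x=7 y=1 heading=east
t=2 arc(right, 4) ⇒ x=11 y=-3 heading=south
t=3 straight(1) ⇒ x=11 y=-4 heading=south
no other 3-command option fits: unique.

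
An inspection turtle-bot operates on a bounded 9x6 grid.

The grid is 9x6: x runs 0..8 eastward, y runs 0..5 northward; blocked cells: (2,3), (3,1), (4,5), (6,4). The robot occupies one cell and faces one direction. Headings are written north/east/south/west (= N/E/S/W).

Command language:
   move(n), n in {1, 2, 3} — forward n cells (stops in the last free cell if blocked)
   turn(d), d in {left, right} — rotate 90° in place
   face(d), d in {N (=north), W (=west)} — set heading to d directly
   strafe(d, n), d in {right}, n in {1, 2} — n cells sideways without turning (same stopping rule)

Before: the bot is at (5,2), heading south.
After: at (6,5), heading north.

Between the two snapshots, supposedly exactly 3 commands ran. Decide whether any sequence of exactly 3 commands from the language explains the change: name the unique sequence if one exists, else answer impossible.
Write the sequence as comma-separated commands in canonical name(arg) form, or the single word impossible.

face(N), move(3), strafe(right, 1)

key: running strafe(right, 1) before face(N) would end elsewhere — order is forced
start: at (5,2), heading south
t=1 face(N) ⇒ at (5,2), heading north
t=2 move(3) ⇒ at (5,5), heading north
t=3 strafe(right, 1) ⇒ at (6,5), heading north
no other 3-command option fits: unique.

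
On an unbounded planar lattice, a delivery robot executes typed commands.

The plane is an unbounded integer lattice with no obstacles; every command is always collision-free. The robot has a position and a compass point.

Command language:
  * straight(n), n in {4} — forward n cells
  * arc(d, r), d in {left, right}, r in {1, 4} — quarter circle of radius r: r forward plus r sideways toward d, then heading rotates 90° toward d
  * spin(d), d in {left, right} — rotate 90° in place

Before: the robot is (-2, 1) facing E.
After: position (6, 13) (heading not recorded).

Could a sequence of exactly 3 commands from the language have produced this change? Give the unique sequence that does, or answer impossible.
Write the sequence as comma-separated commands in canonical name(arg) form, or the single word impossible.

arc(left, 4), straight(4), arc(right, 4)

key: order matters: swapping arc(left, 4) and arc(right, 4) lands elsewhere
start: (-2, 1) facing E
1. arc(left, 4) → (2, 5) facing N
2. straight(4) → (2, 9) facing N
3. arc(right, 4) → (6, 13) facing E
no rival 3-sequence matches.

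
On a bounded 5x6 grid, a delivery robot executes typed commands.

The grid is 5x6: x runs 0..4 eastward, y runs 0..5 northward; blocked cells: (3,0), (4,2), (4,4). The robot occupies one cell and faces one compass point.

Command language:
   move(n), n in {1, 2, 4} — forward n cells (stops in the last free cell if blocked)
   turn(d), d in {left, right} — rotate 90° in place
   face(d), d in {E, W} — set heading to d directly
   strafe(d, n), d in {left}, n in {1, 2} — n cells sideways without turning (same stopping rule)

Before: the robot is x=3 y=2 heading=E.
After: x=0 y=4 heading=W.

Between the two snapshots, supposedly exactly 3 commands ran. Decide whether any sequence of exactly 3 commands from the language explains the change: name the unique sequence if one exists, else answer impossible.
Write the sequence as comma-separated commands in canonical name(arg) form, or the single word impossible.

strafe(left, 2), face(W), move(4)

key: order matters: swapping strafe(left, 2) and move(4) lands elsewhere
begin: x=3 y=2 heading=E
1. strafe(left, 2) → x=3 y=4 heading=E
2. face(W) → x=3 y=4 heading=W
3. move(4) → x=0 y=4 heading=W
no other 3-command option fits: unique.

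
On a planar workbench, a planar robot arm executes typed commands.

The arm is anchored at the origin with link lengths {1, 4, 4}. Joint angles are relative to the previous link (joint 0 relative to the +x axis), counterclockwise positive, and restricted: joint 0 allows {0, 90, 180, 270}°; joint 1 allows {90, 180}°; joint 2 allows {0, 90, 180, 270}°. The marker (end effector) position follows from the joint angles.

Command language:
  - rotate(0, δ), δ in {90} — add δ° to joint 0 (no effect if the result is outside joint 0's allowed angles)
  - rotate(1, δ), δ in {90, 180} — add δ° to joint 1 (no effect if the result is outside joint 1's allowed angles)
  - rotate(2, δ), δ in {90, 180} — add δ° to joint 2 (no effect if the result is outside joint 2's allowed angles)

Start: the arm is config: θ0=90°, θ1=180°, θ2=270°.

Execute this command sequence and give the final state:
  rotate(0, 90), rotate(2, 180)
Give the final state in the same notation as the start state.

initial: config: θ0=90°, θ1=180°, θ2=270°
step 1 (rotate(0, 90)): config: θ0=180°, θ1=180°, θ2=270°
step 2 (rotate(2, 180)): config: θ0=180°, θ1=180°, θ2=90°

config: θ0=180°, θ1=180°, θ2=90°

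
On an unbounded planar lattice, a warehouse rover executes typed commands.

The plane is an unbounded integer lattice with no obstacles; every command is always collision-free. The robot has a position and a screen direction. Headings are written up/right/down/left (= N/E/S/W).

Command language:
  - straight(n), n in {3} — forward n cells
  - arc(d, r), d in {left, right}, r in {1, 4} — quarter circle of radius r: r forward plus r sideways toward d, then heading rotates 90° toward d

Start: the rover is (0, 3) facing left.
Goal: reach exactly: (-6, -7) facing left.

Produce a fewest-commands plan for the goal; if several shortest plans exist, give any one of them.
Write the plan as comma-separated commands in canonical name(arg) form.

t0: (0, 3) facing left
t=1 arc(left, 4) ⇒ (-4, -1) facing down
t=2 arc(left, 1) ⇒ (-3, -2) facing right
t=3 arc(right, 1) ⇒ (-2, -3) facing down
t=4 arc(right, 4) ⇒ (-6, -7) facing left
no 3-step plan works, so 4 is optimal.

arc(left, 4), arc(left, 1), arc(right, 1), arc(right, 4)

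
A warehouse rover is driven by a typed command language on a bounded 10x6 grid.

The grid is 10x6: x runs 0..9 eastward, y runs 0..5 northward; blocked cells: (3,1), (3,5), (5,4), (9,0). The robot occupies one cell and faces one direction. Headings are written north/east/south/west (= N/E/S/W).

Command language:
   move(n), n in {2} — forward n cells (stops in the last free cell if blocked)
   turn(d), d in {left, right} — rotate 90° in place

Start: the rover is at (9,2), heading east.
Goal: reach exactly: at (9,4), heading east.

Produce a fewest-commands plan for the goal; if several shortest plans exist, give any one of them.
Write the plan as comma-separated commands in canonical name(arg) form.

initial: at (9,2), heading east
1. turn(left) → at (9,2), heading north
2. move(2) → at (9,4), heading north
3. turn(right) → at (9,4), heading east
no 2-step plan works, so 3 is optimal.

turn(left), move(2), turn(right)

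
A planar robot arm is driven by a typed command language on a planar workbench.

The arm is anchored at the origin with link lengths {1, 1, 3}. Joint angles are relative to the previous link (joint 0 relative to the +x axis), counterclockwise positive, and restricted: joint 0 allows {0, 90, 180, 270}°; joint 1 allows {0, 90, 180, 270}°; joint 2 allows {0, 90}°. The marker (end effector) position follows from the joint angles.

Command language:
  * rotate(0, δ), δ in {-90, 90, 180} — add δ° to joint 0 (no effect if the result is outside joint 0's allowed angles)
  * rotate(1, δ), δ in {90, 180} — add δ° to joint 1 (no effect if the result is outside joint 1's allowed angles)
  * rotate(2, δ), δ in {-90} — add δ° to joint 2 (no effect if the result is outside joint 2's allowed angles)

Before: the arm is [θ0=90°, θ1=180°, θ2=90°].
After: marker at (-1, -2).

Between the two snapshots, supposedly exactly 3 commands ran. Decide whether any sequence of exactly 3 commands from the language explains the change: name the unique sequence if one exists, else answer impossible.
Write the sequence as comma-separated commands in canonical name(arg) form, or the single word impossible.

rotate(1, 90), rotate(1, 90), rotate(1, 90)

from: [θ0=90°, θ1=180°, θ2=90°]
[1] after rotate(1, 90): [θ0=90°, θ1=270°, θ2=90°]
[2] after rotate(1, 90): [θ0=90°, θ1=0°, θ2=90°]
[3] after rotate(1, 90): [θ0=90°, θ1=90°, θ2=90°]
no other 3-command option fits: unique.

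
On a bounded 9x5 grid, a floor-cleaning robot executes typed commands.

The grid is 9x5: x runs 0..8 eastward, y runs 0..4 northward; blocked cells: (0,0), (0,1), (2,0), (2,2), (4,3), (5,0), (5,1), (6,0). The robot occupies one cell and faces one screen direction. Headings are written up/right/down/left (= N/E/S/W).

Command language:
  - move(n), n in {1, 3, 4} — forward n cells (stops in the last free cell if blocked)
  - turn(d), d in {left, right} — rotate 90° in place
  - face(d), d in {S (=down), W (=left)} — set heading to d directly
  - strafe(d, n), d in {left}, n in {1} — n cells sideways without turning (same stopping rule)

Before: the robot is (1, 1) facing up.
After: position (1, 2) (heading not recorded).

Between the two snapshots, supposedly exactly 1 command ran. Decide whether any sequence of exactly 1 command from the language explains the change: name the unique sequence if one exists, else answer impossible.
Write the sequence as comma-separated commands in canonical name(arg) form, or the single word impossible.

move(1)

t0: (1, 1) facing up
[1] after move(1): (1, 2) facing up
all 8 alternatives checked — unique.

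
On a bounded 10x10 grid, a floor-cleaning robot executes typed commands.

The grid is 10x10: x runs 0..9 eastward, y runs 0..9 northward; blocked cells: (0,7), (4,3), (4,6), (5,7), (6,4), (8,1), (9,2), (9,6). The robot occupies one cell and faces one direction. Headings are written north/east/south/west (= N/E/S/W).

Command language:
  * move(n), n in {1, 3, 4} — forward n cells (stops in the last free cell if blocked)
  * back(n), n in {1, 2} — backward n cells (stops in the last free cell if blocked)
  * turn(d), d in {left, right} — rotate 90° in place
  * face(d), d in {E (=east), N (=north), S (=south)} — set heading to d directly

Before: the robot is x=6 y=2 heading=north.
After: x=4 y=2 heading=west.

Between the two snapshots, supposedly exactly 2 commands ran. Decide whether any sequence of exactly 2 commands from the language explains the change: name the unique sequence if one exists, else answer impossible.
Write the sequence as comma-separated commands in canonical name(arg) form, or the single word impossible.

checked all 2-command options: none fits.

impossible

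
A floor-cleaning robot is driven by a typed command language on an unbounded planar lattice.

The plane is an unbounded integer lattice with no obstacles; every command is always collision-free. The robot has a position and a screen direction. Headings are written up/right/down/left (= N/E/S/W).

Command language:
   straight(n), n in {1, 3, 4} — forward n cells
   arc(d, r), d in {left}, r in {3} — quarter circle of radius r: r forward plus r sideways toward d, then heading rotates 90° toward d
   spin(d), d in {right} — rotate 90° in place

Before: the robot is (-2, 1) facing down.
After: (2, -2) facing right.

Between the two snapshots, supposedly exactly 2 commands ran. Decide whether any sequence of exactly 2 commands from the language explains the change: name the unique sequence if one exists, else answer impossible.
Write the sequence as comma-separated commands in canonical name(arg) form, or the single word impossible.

arc(left, 3), straight(1)

key: position moved to (2,-2) AND the heading swung to E — translation plus rotation needed
initial: (-2, 1) facing down
step 1 (arc(left, 3)): (1, -2) facing right
step 2 (straight(1)): (2, -2) facing right
uniquely the one of 25 2-step routes that fits.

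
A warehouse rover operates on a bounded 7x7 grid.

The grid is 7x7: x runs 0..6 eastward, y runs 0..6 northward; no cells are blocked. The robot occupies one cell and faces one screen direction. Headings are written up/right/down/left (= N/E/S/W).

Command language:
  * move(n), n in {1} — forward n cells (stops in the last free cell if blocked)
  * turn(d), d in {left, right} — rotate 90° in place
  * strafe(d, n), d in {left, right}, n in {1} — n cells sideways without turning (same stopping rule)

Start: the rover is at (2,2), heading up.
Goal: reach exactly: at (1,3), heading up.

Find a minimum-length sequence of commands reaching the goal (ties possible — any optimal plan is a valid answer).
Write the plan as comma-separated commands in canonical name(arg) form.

t0: at (2,2), heading up
step 1 (move(1)): at (2,3), heading up
step 2 (strafe(left, 1)): at (1,3), heading up
shorter routes all fall short; 2 is best.

move(1), strafe(left, 1)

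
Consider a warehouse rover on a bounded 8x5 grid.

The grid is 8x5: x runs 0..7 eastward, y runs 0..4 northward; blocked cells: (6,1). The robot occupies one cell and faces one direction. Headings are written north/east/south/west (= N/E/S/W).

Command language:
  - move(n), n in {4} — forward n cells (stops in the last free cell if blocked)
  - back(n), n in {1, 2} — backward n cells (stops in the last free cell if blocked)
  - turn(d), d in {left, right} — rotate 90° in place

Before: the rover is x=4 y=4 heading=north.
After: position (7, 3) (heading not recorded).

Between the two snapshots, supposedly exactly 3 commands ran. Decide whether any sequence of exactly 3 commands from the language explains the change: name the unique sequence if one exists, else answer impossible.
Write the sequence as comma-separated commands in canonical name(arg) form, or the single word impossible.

back(1), turn(right), move(4)

key: order matters: swapping back(1) and move(4) lands elsewhere
from: x=4 y=4 heading=north
1. back(1) → x=4 y=3 heading=north
2. turn(right) → x=4 y=3 heading=east
3. move(4) → x=7 y=3 heading=east
no other 3-command option fits: unique.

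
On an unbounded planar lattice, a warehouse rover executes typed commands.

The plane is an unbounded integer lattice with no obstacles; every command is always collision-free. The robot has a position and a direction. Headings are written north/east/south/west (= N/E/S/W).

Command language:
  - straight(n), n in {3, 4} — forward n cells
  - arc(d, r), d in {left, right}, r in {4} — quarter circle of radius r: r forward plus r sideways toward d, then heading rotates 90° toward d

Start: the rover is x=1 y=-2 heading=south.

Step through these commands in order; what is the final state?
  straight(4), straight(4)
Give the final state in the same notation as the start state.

begin: x=1 y=-2 heading=south
t=1 straight(4) ⇒ x=1 y=-6 heading=south
t=2 straight(4) ⇒ x=1 y=-10 heading=south

x=1 y=-10 heading=south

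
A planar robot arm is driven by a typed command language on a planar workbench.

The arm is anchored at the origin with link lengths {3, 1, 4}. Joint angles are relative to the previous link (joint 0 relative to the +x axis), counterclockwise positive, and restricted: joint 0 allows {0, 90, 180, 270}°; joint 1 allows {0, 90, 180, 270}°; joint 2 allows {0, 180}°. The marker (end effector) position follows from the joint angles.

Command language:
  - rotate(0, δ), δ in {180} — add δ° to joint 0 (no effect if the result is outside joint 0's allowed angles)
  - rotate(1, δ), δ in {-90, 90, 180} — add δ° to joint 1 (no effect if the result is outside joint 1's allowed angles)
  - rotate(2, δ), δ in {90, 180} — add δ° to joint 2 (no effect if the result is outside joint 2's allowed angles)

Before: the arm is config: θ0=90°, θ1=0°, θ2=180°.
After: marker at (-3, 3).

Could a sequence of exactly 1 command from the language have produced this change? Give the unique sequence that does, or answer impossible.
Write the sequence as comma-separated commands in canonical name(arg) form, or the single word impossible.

from: config: θ0=90°, θ1=0°, θ2=180°
1. rotate(1, -90) → config: θ0=90°, θ1=270°, θ2=180°
uniquely the one of 6 1-step routes that fits.

rotate(1, -90)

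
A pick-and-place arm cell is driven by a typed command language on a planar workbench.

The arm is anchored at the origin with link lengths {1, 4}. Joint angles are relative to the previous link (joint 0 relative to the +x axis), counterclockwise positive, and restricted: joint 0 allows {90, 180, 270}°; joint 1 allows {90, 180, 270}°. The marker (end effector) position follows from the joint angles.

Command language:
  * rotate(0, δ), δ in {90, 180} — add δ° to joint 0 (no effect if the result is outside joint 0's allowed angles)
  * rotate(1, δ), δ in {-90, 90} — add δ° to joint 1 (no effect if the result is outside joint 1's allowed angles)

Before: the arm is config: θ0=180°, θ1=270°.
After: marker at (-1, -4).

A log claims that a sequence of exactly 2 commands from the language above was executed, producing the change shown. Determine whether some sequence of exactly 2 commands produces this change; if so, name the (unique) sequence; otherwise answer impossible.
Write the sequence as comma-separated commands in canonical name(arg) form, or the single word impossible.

rotate(1, -90), rotate(1, -90)

start: config: θ0=180°, θ1=270°
t=1 rotate(1, -90) ⇒ config: θ0=180°, θ1=180°
t=2 rotate(1, -90) ⇒ config: θ0=180°, θ1=90°
uniquely the one of 16 2-step routes that fits.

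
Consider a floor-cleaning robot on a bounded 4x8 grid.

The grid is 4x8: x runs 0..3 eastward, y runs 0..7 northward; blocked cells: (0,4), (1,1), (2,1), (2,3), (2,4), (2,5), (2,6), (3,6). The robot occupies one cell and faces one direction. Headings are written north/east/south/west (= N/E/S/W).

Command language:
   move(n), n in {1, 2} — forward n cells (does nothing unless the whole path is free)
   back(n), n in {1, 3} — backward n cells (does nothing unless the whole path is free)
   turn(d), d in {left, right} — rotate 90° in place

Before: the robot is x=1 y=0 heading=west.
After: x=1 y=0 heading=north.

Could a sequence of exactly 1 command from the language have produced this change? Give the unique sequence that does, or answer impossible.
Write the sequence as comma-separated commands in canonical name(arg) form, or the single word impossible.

key: (1,0) unchanged — the single command moves nothing
t0: x=1 y=0 heading=west
[1] after turn(right): x=1 y=0 heading=north
no other 1-command option fits: unique.

turn(right)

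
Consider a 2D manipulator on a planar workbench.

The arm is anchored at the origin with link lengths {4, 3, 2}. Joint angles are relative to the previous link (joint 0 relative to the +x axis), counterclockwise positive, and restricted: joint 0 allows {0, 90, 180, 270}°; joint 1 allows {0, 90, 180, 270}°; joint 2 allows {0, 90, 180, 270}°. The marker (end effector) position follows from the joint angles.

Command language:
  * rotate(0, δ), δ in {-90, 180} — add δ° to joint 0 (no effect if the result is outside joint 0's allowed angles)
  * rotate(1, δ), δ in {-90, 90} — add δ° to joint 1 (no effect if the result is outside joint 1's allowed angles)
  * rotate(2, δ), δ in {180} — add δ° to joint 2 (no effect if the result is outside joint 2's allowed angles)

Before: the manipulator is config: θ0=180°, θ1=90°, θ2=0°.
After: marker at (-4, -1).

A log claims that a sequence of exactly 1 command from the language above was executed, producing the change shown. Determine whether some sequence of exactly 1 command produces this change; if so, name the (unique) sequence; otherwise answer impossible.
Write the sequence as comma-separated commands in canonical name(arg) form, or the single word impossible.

t0: config: θ0=180°, θ1=90°, θ2=0°
[1] after rotate(2, 180): config: θ0=180°, θ1=90°, θ2=180°
all 5 alternatives checked — unique.

rotate(2, 180)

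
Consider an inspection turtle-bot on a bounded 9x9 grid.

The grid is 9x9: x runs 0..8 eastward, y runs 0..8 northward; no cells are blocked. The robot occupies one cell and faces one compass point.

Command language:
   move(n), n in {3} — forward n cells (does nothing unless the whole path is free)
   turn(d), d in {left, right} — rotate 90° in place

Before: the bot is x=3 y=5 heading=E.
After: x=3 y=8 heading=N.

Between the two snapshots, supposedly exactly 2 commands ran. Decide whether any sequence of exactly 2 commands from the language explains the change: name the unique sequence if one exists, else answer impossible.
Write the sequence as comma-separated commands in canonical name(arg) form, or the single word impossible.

turn(left), move(3)

key: position moved to (3,8) AND the heading swung to N — translation plus rotation needed
t0: x=3 y=5 heading=E
1. turn(left) → x=3 y=5 heading=N
2. move(3) → x=3 y=8 heading=N
no rival 2-sequence matches.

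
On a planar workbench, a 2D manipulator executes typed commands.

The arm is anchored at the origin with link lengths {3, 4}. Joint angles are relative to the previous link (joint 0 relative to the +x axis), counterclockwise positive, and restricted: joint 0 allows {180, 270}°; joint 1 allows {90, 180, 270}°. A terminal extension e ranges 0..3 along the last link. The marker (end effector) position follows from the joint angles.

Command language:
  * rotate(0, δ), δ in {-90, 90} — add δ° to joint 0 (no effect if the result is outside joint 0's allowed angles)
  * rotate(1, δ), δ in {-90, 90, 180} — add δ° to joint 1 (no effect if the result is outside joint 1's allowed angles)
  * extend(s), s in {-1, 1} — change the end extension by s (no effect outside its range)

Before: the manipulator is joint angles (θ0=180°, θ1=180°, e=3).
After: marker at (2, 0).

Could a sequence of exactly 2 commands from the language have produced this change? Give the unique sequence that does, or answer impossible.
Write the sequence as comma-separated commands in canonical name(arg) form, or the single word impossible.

extend(-1), extend(-1)

start: joint angles (θ0=180°, θ1=180°, e=3)
1. extend(-1) → joint angles (θ0=180°, θ1=180°, e=2)
2. extend(-1) → joint angles (θ0=180°, θ1=180°, e=1)
uniquely the one of 49 2-step routes that fits.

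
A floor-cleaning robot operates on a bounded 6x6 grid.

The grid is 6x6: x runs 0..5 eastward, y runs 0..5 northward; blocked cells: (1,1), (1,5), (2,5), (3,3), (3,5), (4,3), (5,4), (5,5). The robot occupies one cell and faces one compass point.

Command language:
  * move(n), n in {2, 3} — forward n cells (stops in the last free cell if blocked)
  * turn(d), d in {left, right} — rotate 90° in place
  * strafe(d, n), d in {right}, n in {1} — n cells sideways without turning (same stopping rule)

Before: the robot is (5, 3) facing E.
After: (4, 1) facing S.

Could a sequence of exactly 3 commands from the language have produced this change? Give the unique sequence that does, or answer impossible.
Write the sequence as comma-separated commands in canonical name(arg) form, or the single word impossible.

turn(right), move(2), strafe(right, 1)

key: order matters: swapping turn(right) and strafe(right, 1) lands elsewhere
begin: (5, 3) facing E
1. turn(right) → (5, 3) facing S
2. move(2) → (5, 1) facing S
3. strafe(right, 1) → (4, 1) facing S
uniquely the one of 125 3-step routes that fits.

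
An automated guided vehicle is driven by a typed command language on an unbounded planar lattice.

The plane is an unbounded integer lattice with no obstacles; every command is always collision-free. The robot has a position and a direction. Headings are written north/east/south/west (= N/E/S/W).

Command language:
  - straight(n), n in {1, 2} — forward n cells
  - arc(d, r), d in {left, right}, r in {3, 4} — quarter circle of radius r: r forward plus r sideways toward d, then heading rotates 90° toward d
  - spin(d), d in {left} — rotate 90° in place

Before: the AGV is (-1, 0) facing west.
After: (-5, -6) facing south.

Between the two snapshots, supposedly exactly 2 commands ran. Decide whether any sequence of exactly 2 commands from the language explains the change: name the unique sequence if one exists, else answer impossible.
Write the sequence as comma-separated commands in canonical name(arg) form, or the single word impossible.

key: position moved to (-5,-6) AND the heading swung to S — translation plus rotation needed
begin: (-1, 0) facing west
1. arc(left, 4) → (-5, -4) facing south
2. straight(2) → (-5, -6) facing south
uniquely the one of 49 2-step routes that fits.

arc(left, 4), straight(2)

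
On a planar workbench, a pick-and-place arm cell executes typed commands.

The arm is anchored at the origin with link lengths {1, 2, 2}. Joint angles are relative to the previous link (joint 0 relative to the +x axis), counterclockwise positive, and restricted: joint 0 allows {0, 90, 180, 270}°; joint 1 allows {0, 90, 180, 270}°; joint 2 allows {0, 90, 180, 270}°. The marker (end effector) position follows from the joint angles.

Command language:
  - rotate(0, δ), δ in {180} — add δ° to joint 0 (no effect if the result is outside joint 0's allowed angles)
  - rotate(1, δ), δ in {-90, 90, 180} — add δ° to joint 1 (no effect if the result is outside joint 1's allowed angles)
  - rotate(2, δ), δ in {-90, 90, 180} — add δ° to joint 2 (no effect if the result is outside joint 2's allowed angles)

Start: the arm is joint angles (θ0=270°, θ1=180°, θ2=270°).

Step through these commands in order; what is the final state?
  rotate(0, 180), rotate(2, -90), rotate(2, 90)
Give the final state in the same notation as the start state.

initial: joint angles (θ0=270°, θ1=180°, θ2=270°)
1. rotate(0, 180) → joint angles (θ0=90°, θ1=180°, θ2=270°)
2. rotate(2, -90) → joint angles (θ0=90°, θ1=180°, θ2=180°)
3. rotate(2, 90) → joint angles (θ0=90°, θ1=180°, θ2=270°)

joint angles (θ0=90°, θ1=180°, θ2=270°)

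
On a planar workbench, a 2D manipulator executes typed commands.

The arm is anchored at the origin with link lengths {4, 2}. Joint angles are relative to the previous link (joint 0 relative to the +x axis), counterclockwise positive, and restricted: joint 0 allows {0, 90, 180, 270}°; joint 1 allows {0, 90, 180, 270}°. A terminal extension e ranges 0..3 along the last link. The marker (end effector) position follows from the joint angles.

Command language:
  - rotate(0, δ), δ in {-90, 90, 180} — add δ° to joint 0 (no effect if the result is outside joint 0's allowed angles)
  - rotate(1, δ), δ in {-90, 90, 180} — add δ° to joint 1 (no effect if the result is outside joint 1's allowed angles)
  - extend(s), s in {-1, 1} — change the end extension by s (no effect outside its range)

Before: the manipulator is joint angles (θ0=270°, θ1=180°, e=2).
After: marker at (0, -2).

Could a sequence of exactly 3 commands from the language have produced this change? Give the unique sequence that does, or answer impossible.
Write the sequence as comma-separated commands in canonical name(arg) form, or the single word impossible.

extend(-1), extend(-1), extend(-1)

initial: joint angles (θ0=270°, θ1=180°, e=2)
t=1 extend(-1) ⇒ joint angles (θ0=270°, θ1=180°, e=1)
t=2 extend(-1) ⇒ joint angles (θ0=270°, θ1=180°, e=0)
t=3 extend(-1) ⇒ joint angles (θ0=270°, θ1=180°, e=0)
no other 3-command option fits: unique.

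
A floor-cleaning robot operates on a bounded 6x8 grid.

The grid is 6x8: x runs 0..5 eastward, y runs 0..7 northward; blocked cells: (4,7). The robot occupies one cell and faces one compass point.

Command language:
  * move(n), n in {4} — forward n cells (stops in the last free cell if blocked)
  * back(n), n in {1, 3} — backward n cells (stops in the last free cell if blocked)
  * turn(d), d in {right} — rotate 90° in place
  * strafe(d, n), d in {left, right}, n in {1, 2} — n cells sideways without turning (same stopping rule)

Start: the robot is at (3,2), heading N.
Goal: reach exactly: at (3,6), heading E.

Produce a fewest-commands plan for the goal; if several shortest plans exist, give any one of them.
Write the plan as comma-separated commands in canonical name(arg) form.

start: at (3,2), heading N
[1] after move(4): at (3,6), heading N
[2] after turn(right): at (3,6), heading E
nothing shorter than 2 reaches the goal.

move(4), turn(right)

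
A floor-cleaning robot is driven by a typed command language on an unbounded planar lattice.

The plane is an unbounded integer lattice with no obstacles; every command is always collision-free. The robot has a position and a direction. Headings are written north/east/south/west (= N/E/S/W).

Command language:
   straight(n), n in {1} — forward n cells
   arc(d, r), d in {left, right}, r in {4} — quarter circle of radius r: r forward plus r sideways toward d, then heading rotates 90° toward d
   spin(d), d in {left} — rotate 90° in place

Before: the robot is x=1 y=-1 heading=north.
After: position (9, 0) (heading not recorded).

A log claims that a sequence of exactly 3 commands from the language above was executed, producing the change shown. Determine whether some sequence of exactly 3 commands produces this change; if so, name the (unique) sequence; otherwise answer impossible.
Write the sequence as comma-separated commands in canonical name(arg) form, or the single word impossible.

straight(1), arc(right, 4), arc(right, 4)

key: running arc(right, 4) before straight(1) would end elsewhere — order is forced
begin: x=1 y=-1 heading=north
[1] after straight(1): x=1 y=0 heading=north
[2] after arc(right, 4): x=5 y=4 heading=east
[3] after arc(right, 4): x=9 y=0 heading=south
no other 3-command option fits: unique.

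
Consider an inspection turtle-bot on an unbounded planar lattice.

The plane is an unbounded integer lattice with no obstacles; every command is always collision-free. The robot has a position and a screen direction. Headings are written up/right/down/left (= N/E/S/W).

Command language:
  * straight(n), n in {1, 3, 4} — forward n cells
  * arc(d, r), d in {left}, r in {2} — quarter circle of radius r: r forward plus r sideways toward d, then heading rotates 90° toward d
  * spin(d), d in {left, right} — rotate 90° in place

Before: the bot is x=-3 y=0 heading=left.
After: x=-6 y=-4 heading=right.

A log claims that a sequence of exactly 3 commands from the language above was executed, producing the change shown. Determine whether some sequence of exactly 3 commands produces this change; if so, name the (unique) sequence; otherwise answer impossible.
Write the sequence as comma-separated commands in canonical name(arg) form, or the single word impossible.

straight(3), arc(left, 2), arc(left, 2)

key: cell and facing (now E) both changed — the 3 commands mix motion and turning
begin: x=-3 y=0 heading=left
t=1 straight(3) ⇒ x=-6 y=0 heading=left
t=2 arc(left, 2) ⇒ x=-8 y=-2 heading=down
t=3 arc(left, 2) ⇒ x=-6 y=-4 heading=right
uniquely the one of 216 3-step routes that fits.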